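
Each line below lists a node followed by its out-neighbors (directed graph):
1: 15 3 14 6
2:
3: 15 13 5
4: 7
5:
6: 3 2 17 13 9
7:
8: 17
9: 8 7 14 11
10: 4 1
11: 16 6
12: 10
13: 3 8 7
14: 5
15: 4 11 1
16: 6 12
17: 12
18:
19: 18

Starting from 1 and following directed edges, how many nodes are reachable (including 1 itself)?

BFS from 1 visits: 1, 15, 3, 14, 6, 4, 11, 13, 5, 2, 17, 9, 7, 16, 8, 12, 10
Reachable nodes: 17 of 19 total.

17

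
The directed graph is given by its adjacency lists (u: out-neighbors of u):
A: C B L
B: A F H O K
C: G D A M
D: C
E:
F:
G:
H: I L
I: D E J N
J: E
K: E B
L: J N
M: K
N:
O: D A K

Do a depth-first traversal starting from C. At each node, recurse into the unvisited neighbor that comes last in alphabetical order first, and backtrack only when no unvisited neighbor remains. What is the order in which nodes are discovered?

Visit C
C → M
M → K
K → E
K → B
B → O
O → D
O → A
A → L
L → N
L → J
B → H
H → I
B → F
C → G

C M K E B O D A L N J H I F G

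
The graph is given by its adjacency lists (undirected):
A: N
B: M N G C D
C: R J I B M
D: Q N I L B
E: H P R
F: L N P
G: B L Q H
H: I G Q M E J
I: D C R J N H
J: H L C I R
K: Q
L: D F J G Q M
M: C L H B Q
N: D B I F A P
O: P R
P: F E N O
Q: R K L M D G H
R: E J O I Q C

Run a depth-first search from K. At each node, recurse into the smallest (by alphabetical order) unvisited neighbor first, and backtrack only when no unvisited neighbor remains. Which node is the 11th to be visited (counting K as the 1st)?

L

Visit K
K → Q
Q → D
D → B
B → C
C → I
I → H
H → E
E → P
P → F
F → L
L → G
L → J
J → R
R → O
L → M
F → N
N → A

Visit order: K, Q, D, B, C, I, H, E, P, F, L, G, J, R, O, M, N, A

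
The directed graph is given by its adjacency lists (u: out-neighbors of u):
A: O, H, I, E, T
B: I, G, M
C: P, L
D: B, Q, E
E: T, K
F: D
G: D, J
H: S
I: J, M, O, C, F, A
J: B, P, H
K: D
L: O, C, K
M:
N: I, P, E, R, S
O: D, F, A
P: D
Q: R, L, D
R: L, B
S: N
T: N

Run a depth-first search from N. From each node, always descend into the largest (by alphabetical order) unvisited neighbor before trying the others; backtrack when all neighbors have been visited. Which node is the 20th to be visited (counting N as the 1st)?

Visit N
N → S
N → R
R → L
L → O
O → F
F → D
D → Q
D → E
E → T
E → K
D → B
B → M
B → I
I → J
J → P
J → H
I → C
I → A
B → G

Visit order: N, S, R, L, O, F, D, Q, E, T, K, B, M, I, J, P, H, C, A, G

G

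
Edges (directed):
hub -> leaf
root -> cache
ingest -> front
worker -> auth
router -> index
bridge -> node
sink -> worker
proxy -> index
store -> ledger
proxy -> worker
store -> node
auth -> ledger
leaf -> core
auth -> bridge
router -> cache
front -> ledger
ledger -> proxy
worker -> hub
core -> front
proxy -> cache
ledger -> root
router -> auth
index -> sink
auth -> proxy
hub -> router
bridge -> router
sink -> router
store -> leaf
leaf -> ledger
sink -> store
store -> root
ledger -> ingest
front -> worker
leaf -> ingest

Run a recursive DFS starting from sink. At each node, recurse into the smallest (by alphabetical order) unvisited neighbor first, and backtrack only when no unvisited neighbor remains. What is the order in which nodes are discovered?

sink router auth bridge node ledger ingest front worker hub leaf core proxy cache index root store

Visit sink
sink → router
router → auth
auth → bridge
bridge → node
auth → ledger
ledger → ingest
ingest → front
front → worker
worker → hub
hub → leaf
leaf → core
ledger → proxy
proxy → cache
proxy → index
ledger → root
sink → store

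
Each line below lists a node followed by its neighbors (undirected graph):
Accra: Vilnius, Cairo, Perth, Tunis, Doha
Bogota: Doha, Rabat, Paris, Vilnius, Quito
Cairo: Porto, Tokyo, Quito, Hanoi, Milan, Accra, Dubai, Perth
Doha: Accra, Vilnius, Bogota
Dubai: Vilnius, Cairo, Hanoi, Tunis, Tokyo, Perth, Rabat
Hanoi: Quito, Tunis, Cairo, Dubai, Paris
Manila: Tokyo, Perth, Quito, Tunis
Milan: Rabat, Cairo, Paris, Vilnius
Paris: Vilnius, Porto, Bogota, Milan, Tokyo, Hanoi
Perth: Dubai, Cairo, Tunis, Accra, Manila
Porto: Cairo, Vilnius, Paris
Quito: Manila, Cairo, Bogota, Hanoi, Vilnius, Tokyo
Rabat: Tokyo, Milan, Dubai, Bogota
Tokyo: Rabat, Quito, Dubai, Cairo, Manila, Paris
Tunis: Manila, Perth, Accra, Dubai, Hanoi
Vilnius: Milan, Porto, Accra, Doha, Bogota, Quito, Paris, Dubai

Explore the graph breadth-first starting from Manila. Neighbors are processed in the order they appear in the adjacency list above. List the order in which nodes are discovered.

Visit Manila; enqueue Tokyo, Perth, Quito, Tunis → queue [Tokyo, Perth, Quito, Tunis]
Visit Tokyo; enqueue Rabat, Dubai, Cairo, Paris → queue [Perth, Quito, Tunis, Rabat, Dubai, Cairo, Paris]
Visit Perth; enqueue Accra → queue [Quito, Tunis, Rabat, Dubai, Cairo, Paris, Accra]
Visit Quito; enqueue Bogota, Hanoi, Vilnius → queue [Tunis, Rabat, Dubai, Cairo, Paris, Accra, Bogota, Hanoi, Vilnius]
Visit Tunis → queue [Rabat, Dubai, Cairo, Paris, Accra, Bogota, Hanoi, Vilnius]
Visit Rabat; enqueue Milan → queue [Dubai, Cairo, Paris, Accra, Bogota, Hanoi, Vilnius, Milan]
Visit Dubai → queue [Cairo, Paris, Accra, Bogota, Hanoi, Vilnius, Milan]
Visit Cairo; enqueue Porto → queue [Paris, Accra, Bogota, Hanoi, Vilnius, Milan, Porto]
Visit Paris → queue [Accra, Bogota, Hanoi, Vilnius, Milan, Porto]
Visit Accra; enqueue Doha → queue [Bogota, Hanoi, Vilnius, Milan, Porto, Doha]
Visit Bogota → queue [Hanoi, Vilnius, Milan, Porto, Doha]
Visit Hanoi → queue [Vilnius, Milan, Porto, Doha]
Visit Vilnius → queue [Milan, Porto, Doha]
Visit Milan → queue [Porto, Doha]
Visit Porto → queue [Doha]
Visit Doha → queue []

Manila Tokyo Perth Quito Tunis Rabat Dubai Cairo Paris Accra Bogota Hanoi Vilnius Milan Porto Doha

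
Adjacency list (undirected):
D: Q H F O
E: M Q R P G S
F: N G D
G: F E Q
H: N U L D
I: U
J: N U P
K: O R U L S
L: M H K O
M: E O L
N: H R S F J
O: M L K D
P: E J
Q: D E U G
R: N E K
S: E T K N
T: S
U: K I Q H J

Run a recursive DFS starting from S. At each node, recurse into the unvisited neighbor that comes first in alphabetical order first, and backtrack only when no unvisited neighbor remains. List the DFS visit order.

Visit S
S → E
E → G
G → F
F → D
D → H
H → L
L → K
K → O
O → M
K → R
R → N
N → J
J → P
J → U
U → I
U → Q
S → T

S -> E -> G -> F -> D -> H -> L -> K -> O -> M -> R -> N -> J -> P -> U -> I -> Q -> T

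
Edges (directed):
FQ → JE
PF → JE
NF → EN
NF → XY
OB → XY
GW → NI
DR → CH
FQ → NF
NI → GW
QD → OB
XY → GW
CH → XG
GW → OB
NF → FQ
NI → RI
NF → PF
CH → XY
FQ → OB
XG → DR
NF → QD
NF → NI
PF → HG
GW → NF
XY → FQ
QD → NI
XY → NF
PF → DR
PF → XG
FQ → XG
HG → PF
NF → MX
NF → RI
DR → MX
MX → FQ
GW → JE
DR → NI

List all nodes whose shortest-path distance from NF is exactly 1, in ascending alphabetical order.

EN, FQ, MX, NI, PF, QD, RI, XY

Level 0: NF
Level 1: EN, FQ, MX, NI, PF, QD, RI, XY
Level 2: DR, GW, HG, JE, OB, XG
Level 3: CH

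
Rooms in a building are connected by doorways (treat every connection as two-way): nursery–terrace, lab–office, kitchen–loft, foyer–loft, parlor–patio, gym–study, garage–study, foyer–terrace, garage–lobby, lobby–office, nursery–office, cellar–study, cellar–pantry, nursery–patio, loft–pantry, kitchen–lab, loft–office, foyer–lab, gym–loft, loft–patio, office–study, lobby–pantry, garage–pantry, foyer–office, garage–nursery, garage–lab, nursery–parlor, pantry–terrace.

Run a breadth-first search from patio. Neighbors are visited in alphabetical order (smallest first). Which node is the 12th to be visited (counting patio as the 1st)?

Visit patio; enqueue loft, nursery, parlor → queue [loft, nursery, parlor]
Visit loft; enqueue foyer, gym, kitchen, office, pantry → queue [nursery, parlor, foyer, gym, kitchen, office, pantry]
Visit nursery; enqueue garage, terrace → queue [parlor, foyer, gym, kitchen, office, pantry, garage, terrace]
Visit parlor → queue [foyer, gym, kitchen, office, pantry, garage, terrace]
Visit foyer; enqueue lab → queue [gym, kitchen, office, pantry, garage, terrace, lab]
Visit gym; enqueue study → queue [kitchen, office, pantry, garage, terrace, lab, study]
Visit kitchen → queue [office, pantry, garage, terrace, lab, study]
Visit office; enqueue lobby → queue [pantry, garage, terrace, lab, study, lobby]
Visit pantry; enqueue cellar → queue [garage, terrace, lab, study, lobby, cellar]
Visit garage → queue [terrace, lab, study, lobby, cellar]
Visit terrace → queue [lab, study, lobby, cellar]
Visit lab → queue [study, lobby, cellar]
Visit study → queue [lobby, cellar]
Visit lobby → queue [cellar]
Visit cellar → queue []

Visit order: patio, loft, nursery, parlor, foyer, gym, kitchen, office, pantry, garage, terrace, lab, study, lobby, cellar

lab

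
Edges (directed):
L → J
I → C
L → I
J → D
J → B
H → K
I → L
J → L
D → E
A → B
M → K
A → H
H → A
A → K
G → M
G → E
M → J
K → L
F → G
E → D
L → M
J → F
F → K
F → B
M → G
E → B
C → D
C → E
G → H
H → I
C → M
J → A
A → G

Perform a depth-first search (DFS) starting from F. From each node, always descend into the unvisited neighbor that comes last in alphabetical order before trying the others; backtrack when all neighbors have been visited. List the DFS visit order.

F, K, L, M, J, D, E, B, A, H, I, C, G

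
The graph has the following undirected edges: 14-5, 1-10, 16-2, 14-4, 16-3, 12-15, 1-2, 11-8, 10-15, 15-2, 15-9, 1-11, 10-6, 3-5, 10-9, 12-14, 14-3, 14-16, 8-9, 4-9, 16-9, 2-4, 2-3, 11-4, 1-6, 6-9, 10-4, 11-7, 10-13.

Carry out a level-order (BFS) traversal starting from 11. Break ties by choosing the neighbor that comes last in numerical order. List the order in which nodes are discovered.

Visit 11; enqueue 8, 7, 4, 1 → queue [8, 7, 4, 1]
Visit 8; enqueue 9 → queue [7, 4, 1, 9]
Visit 7 → queue [4, 1, 9]
Visit 4; enqueue 14, 10, 2 → queue [1, 9, 14, 10, 2]
Visit 1; enqueue 6 → queue [9, 14, 10, 2, 6]
Visit 9; enqueue 16, 15 → queue [14, 10, 2, 6, 16, 15]
Visit 14; enqueue 12, 5, 3 → queue [10, 2, 6, 16, 15, 12, 5, 3]
Visit 10; enqueue 13 → queue [2, 6, 16, 15, 12, 5, 3, 13]
Visit 2 → queue [6, 16, 15, 12, 5, 3, 13]
Visit 6 → queue [16, 15, 12, 5, 3, 13]
Visit 16 → queue [15, 12, 5, 3, 13]
Visit 15 → queue [12, 5, 3, 13]
Visit 12 → queue [5, 3, 13]
Visit 5 → queue [3, 13]
Visit 3 → queue [13]
Visit 13 → queue []

11, 8, 7, 4, 1, 9, 14, 10, 2, 6, 16, 15, 12, 5, 3, 13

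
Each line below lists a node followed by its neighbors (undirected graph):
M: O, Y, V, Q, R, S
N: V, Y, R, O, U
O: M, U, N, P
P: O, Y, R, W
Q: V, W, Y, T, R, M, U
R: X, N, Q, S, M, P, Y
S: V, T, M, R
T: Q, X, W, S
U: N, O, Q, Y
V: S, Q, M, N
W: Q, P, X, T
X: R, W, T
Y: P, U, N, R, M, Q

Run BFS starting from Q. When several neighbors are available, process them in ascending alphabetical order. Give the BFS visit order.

Q -> M -> R -> T -> U -> V -> W -> Y -> O -> S -> N -> P -> X

Visit Q; enqueue M, R, T, U, V, W, Y → queue [M, R, T, U, V, W, Y]
Visit M; enqueue O, S → queue [R, T, U, V, W, Y, O, S]
Visit R; enqueue N, P, X → queue [T, U, V, W, Y, O, S, N, P, X]
Visit T → queue [U, V, W, Y, O, S, N, P, X]
Visit U → queue [V, W, Y, O, S, N, P, X]
Visit V → queue [W, Y, O, S, N, P, X]
Visit W → queue [Y, O, S, N, P, X]
Visit Y → queue [O, S, N, P, X]
Visit O → queue [S, N, P, X]
Visit S → queue [N, P, X]
Visit N → queue [P, X]
Visit P → queue [X]
Visit X → queue []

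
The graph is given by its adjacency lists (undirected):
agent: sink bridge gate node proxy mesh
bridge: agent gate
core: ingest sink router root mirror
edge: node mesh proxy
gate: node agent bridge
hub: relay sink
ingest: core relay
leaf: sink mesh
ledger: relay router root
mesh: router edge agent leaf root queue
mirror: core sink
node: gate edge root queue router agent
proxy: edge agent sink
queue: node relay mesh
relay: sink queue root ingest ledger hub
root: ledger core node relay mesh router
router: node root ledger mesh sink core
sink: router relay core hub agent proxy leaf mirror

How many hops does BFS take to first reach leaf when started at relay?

Level 0: relay
Level 1: hub, ingest, ledger, queue, root, sink
Level 2: agent, core, leaf, mesh, mirror, node, proxy, router
Level 3: bridge, edge, gate
leaf first appears at level 2.

2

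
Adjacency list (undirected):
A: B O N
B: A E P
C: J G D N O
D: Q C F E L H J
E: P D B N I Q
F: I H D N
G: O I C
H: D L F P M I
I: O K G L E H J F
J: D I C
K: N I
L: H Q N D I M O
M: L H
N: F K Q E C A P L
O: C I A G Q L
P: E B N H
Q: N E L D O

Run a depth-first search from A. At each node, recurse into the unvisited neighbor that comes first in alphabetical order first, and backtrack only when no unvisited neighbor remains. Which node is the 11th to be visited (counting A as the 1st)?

M

Visit A
A → B
B → E
E → D
D → C
C → G
G → I
I → F
F → H
H → L
L → M
L → N
N → K
N → P
N → Q
Q → O
I → J

Visit order: A, B, E, D, C, G, I, F, H, L, M, N, K, P, Q, O, J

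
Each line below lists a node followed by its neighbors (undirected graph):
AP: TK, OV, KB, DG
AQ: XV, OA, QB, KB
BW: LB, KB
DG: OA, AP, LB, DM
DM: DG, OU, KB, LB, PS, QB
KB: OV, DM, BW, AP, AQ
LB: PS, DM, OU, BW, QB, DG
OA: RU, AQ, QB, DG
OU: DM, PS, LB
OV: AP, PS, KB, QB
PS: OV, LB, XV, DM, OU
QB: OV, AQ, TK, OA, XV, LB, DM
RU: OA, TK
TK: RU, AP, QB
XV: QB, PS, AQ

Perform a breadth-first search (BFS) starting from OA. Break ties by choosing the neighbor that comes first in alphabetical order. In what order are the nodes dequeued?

Visit OA; enqueue AQ, DG, QB, RU → queue [AQ, DG, QB, RU]
Visit AQ; enqueue KB, XV → queue [DG, QB, RU, KB, XV]
Visit DG; enqueue AP, DM, LB → queue [QB, RU, KB, XV, AP, DM, LB]
Visit QB; enqueue OV, TK → queue [RU, KB, XV, AP, DM, LB, OV, TK]
Visit RU → queue [KB, XV, AP, DM, LB, OV, TK]
Visit KB; enqueue BW → queue [XV, AP, DM, LB, OV, TK, BW]
Visit XV; enqueue PS → queue [AP, DM, LB, OV, TK, BW, PS]
Visit AP → queue [DM, LB, OV, TK, BW, PS]
Visit DM; enqueue OU → queue [LB, OV, TK, BW, PS, OU]
Visit LB → queue [OV, TK, BW, PS, OU]
Visit OV → queue [TK, BW, PS, OU]
Visit TK → queue [BW, PS, OU]
Visit BW → queue [PS, OU]
Visit PS → queue [OU]
Visit OU → queue []

OA -> AQ -> DG -> QB -> RU -> KB -> XV -> AP -> DM -> LB -> OV -> TK -> BW -> PS -> OU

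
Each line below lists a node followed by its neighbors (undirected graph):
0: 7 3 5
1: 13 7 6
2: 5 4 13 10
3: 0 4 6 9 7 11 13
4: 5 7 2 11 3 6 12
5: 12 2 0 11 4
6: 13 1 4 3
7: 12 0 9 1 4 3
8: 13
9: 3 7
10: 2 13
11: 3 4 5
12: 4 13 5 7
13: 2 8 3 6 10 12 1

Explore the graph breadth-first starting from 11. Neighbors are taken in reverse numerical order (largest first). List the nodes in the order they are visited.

11 5 4 3 12 2 0 7 6 13 9 10 1 8

Visit 11; enqueue 5, 4, 3 → queue [5, 4, 3]
Visit 5; enqueue 12, 2, 0 → queue [4, 3, 12, 2, 0]
Visit 4; enqueue 7, 6 → queue [3, 12, 2, 0, 7, 6]
Visit 3; enqueue 13, 9 → queue [12, 2, 0, 7, 6, 13, 9]
Visit 12 → queue [2, 0, 7, 6, 13, 9]
Visit 2; enqueue 10 → queue [0, 7, 6, 13, 9, 10]
Visit 0 → queue [7, 6, 13, 9, 10]
Visit 7; enqueue 1 → queue [6, 13, 9, 10, 1]
Visit 6 → queue [13, 9, 10, 1]
Visit 13; enqueue 8 → queue [9, 10, 1, 8]
Visit 9 → queue [10, 1, 8]
Visit 10 → queue [1, 8]
Visit 1 → queue [8]
Visit 8 → queue []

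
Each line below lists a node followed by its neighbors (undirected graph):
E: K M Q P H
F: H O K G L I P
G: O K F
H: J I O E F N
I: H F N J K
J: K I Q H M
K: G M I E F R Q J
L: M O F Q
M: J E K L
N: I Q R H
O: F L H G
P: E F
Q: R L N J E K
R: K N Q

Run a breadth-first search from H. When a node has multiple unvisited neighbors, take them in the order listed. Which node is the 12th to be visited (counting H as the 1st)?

Visit H; enqueue J, I, O, E, F, N → queue [J, I, O, E, F, N]
Visit J; enqueue K, Q, M → queue [I, O, E, F, N, K, Q, M]
Visit I → queue [O, E, F, N, K, Q, M]
Visit O; enqueue L, G → queue [E, F, N, K, Q, M, L, G]
Visit E; enqueue P → queue [F, N, K, Q, M, L, G, P]
Visit F → queue [N, K, Q, M, L, G, P]
Visit N; enqueue R → queue [K, Q, M, L, G, P, R]
Visit K → queue [Q, M, L, G, P, R]
Visit Q → queue [M, L, G, P, R]
Visit M → queue [L, G, P, R]
Visit L → queue [G, P, R]
Visit G → queue [P, R]
Visit P → queue [R]
Visit R → queue []

Visit order: H, J, I, O, E, F, N, K, Q, M, L, G, P, R

G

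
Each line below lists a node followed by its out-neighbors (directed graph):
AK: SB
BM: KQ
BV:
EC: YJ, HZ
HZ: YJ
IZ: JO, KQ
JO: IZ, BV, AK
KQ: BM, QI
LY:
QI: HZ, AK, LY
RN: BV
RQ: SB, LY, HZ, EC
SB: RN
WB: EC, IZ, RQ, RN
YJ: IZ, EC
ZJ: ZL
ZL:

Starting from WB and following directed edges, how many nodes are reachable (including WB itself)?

15

BFS from WB visits: WB, RQ, RN, IZ, EC, SB, LY, HZ, BV, KQ, JO, YJ, QI, BM, AK
Reachable nodes: 15 of 17 total.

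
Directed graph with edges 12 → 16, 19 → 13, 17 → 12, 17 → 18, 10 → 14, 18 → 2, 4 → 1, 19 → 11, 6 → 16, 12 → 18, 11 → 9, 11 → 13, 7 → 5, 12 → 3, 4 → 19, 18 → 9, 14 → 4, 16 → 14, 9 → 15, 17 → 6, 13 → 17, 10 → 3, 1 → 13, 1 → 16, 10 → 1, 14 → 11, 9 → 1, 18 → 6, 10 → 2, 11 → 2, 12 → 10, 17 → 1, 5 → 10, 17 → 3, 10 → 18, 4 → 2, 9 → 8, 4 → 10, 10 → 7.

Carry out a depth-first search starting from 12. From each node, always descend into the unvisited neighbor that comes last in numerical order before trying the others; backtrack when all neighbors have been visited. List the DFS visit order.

12, 18, 9, 15, 8, 1, 16, 14, 11, 13, 17, 6, 3, 2, 4, 19, 10, 7, 5

Visit 12
12 → 18
18 → 9
9 → 15
9 → 8
9 → 1
1 → 16
16 → 14
14 → 11
11 → 13
13 → 17
17 → 6
17 → 3
11 → 2
14 → 4
4 → 19
4 → 10
10 → 7
7 → 5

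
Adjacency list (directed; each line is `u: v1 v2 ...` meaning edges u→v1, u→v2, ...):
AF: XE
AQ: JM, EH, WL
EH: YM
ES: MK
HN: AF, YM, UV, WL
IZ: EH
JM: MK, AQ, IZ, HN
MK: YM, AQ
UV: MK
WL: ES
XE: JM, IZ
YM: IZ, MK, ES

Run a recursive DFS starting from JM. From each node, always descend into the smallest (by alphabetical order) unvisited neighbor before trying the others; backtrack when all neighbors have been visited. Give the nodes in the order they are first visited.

JM, AQ, EH, YM, ES, MK, IZ, WL, HN, AF, XE, UV

Visit JM
JM → AQ
AQ → EH
EH → YM
YM → ES
ES → MK
YM → IZ
AQ → WL
JM → HN
HN → AF
AF → XE
HN → UV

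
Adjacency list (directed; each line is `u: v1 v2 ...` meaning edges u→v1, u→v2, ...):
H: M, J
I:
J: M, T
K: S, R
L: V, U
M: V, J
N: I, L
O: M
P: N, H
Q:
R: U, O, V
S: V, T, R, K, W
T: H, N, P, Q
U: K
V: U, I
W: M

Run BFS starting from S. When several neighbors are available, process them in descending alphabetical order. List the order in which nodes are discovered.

Visit S; enqueue W, V, T, R, K → queue [W, V, T, R, K]
Visit W; enqueue M → queue [V, T, R, K, M]
Visit V; enqueue U, I → queue [T, R, K, M, U, I]
Visit T; enqueue Q, P, N, H → queue [R, K, M, U, I, Q, P, N, H]
Visit R; enqueue O → queue [K, M, U, I, Q, P, N, H, O]
Visit K → queue [M, U, I, Q, P, N, H, O]
Visit M; enqueue J → queue [U, I, Q, P, N, H, O, J]
Visit U → queue [I, Q, P, N, H, O, J]
Visit I → queue [Q, P, N, H, O, J]
Visit Q → queue [P, N, H, O, J]
Visit P → queue [N, H, O, J]
Visit N; enqueue L → queue [H, O, J, L]
Visit H → queue [O, J, L]
Visit O → queue [J, L]
Visit J → queue [L]
Visit L → queue []

S → W → V → T → R → K → M → U → I → Q → P → N → H → O → J → L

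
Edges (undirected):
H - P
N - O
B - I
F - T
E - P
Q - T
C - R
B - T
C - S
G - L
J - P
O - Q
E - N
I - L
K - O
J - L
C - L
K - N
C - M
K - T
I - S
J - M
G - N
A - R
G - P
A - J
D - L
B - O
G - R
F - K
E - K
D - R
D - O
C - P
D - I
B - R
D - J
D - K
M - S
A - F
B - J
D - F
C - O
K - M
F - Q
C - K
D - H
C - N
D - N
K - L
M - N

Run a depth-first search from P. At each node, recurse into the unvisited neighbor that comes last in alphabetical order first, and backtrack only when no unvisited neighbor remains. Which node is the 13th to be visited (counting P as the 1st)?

R

Visit P
P → J
J → M
M → S
S → I
I → L
L → K
K → T
T → Q
Q → O
O → N
N → G
G → R
R → D
D → H
D → F
F → A
R → C
R → B
N → E

Visit order: P, J, M, S, I, L, K, T, Q, O, N, G, R, D, H, F, A, C, B, E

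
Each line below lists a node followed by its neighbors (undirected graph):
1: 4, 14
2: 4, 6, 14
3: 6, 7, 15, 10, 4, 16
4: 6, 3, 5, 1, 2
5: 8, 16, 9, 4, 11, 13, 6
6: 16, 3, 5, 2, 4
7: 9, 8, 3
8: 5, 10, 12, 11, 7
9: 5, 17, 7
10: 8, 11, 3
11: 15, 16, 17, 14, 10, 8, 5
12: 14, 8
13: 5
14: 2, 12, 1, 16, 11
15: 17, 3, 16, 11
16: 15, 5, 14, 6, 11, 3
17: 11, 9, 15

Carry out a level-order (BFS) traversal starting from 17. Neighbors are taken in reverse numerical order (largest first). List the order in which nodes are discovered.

17 15 11 9 16 3 14 10 8 5 7 6 4 12 2 1 13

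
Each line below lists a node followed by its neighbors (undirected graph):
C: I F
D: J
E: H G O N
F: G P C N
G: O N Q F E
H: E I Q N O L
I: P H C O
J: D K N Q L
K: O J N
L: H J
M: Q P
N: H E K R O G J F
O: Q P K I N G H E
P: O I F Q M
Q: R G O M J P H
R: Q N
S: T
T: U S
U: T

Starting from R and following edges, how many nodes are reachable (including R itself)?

BFS from R visits: R, Q, N, G, O, M, J, P, H, E, K, F, I, D, L, C
Reachable nodes: 16 of 19 total.

16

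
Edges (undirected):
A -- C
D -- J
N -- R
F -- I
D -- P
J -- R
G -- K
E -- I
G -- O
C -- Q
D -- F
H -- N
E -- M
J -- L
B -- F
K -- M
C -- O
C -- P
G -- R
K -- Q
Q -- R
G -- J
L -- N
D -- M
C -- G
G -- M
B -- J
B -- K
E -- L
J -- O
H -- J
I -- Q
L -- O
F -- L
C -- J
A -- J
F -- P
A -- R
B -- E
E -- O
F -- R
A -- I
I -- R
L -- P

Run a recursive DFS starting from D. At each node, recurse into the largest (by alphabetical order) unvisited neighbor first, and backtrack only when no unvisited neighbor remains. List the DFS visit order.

D -> P -> L -> O -> J -> R -> Q -> K -> M -> G -> C -> A -> I -> F -> B -> E -> N -> H

Visit D
D → P
P → L
L → O
O → J
J → R
R → Q
Q → K
K → M
M → G
G → C
C → A
A → I
I → F
F → B
B → E
R → N
N → H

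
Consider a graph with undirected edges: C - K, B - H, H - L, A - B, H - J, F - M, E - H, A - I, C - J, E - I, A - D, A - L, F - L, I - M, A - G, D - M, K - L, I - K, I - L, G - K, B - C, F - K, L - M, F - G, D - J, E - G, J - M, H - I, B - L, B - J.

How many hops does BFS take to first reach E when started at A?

Level 0: A
Level 1: B, D, G, I, L
Level 2: C, E, F, H, J, K, M
E first appears at level 2.

2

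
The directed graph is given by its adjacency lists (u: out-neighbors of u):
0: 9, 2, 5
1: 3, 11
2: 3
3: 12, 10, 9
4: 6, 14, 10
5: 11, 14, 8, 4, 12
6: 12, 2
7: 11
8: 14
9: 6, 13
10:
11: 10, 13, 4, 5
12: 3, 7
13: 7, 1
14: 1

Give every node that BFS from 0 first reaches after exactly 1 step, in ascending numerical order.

Level 0: 0
Level 1: 2, 5, 9
Level 2: 3, 4, 6, 8, 11, 12, 13, 14
Level 3: 1, 7, 10

2, 5, 9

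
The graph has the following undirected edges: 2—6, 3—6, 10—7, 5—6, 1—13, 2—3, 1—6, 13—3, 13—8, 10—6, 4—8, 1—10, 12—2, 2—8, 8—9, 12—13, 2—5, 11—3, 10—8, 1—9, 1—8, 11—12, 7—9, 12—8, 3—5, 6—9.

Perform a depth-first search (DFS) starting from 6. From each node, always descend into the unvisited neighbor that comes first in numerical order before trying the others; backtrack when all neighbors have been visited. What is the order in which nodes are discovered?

6 → 1 → 8 → 2 → 3 → 5 → 11 → 12 → 13 → 4 → 9 → 7 → 10

Visit 6
6 → 1
1 → 8
8 → 2
2 → 3
3 → 5
3 → 11
11 → 12
12 → 13
8 → 4
8 → 9
9 → 7
7 → 10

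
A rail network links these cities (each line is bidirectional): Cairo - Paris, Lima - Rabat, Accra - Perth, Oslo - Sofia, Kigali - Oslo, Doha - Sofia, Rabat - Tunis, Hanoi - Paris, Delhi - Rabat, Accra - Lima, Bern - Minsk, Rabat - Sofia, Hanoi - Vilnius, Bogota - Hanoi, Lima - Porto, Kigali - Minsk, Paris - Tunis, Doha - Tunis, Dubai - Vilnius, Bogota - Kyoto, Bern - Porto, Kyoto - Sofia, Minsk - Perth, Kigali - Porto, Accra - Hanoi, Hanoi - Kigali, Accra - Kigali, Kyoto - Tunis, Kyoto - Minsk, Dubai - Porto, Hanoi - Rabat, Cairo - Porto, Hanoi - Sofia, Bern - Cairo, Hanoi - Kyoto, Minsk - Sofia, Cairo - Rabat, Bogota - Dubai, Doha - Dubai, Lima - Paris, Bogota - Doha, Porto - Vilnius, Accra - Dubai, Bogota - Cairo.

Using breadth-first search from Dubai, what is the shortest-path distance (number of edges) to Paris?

3

Level 0: Dubai
Level 1: Accra, Bogota, Doha, Porto, Vilnius
Level 2: Bern, Cairo, Hanoi, Kigali, Kyoto, Lima, Perth, Sofia, Tunis
Level 3: Minsk, Oslo, Paris, Rabat
Level 4: Delhi
Paris first appears at level 3.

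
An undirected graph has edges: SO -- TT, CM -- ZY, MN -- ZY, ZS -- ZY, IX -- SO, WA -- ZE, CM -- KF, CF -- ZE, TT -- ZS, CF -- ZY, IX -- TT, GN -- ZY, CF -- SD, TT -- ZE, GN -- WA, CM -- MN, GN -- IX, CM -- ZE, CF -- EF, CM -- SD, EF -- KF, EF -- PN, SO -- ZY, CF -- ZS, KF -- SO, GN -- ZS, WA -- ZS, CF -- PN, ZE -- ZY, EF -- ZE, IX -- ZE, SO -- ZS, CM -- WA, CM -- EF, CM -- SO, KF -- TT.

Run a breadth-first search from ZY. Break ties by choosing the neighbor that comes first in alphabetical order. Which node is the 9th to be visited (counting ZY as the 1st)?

EF

Visit ZY; enqueue CF, CM, GN, MN, SO, ZE, ZS → queue [CF, CM, GN, MN, SO, ZE, ZS]
Visit CF; enqueue EF, PN, SD → queue [CM, GN, MN, SO, ZE, ZS, EF, PN, SD]
Visit CM; enqueue KF, WA → queue [GN, MN, SO, ZE, ZS, EF, PN, SD, KF, WA]
Visit GN; enqueue IX → queue [MN, SO, ZE, ZS, EF, PN, SD, KF, WA, IX]
Visit MN → queue [SO, ZE, ZS, EF, PN, SD, KF, WA, IX]
Visit SO; enqueue TT → queue [ZE, ZS, EF, PN, SD, KF, WA, IX, TT]
Visit ZE → queue [ZS, EF, PN, SD, KF, WA, IX, TT]
Visit ZS → queue [EF, PN, SD, KF, WA, IX, TT]
Visit EF → queue [PN, SD, KF, WA, IX, TT]
Visit PN → queue [SD, KF, WA, IX, TT]
Visit SD → queue [KF, WA, IX, TT]
Visit KF → queue [WA, IX, TT]
Visit WA → queue [IX, TT]
Visit IX → queue [TT]
Visit TT → queue []

Visit order: ZY, CF, CM, GN, MN, SO, ZE, ZS, EF, PN, SD, KF, WA, IX, TT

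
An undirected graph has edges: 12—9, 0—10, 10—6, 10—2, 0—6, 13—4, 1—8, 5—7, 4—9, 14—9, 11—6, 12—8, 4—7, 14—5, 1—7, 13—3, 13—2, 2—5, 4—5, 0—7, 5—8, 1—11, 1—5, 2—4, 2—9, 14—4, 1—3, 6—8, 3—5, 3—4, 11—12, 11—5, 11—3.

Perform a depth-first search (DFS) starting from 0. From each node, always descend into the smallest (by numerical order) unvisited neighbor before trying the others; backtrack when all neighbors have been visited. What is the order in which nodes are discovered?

Visit 0
0 → 6
6 → 8
8 → 1
1 → 3
3 → 4
4 → 2
2 → 5
5 → 7
5 → 11
11 → 12
12 → 9
9 → 14
2 → 10
2 → 13

0, 6, 8, 1, 3, 4, 2, 5, 7, 11, 12, 9, 14, 10, 13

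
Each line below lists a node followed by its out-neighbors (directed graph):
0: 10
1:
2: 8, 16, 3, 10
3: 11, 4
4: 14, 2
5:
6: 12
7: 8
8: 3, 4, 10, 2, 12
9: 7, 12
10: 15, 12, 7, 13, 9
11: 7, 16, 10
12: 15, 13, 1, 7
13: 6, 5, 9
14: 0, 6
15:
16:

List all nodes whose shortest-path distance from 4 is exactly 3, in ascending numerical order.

7, 9, 11, 12, 13, 15

Level 0: 4
Level 1: 2, 14
Level 2: 0, 3, 6, 8, 10, 16
Level 3: 7, 9, 11, 12, 13, 15
Level 4: 1, 5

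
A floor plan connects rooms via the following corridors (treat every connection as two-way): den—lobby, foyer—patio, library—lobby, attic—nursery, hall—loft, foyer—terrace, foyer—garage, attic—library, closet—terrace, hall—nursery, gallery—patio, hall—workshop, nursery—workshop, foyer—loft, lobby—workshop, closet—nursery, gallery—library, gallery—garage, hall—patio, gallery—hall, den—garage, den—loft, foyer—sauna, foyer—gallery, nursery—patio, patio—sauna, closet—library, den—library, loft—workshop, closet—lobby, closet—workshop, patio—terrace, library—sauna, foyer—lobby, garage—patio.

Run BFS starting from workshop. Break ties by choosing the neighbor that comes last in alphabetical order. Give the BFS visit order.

Visit workshop; enqueue nursery, loft, lobby, hall, closet → queue [nursery, loft, lobby, hall, closet]
Visit nursery; enqueue patio, attic → queue [loft, lobby, hall, closet, patio, attic]
Visit loft; enqueue foyer, den → queue [lobby, hall, closet, patio, attic, foyer, den]
Visit lobby; enqueue library → queue [hall, closet, patio, attic, foyer, den, library]
Visit hall; enqueue gallery → queue [closet, patio, attic, foyer, den, library, gallery]
Visit closet; enqueue terrace → queue [patio, attic, foyer, den, library, gallery, terrace]
Visit patio; enqueue sauna, garage → queue [attic, foyer, den, library, gallery, terrace, sauna, garage]
Visit attic → queue [foyer, den, library, gallery, terrace, sauna, garage]
Visit foyer → queue [den, library, gallery, terrace, sauna, garage]
Visit den → queue [library, gallery, terrace, sauna, garage]
Visit library → queue [gallery, terrace, sauna, garage]
Visit gallery → queue [terrace, sauna, garage]
Visit terrace → queue [sauna, garage]
Visit sauna → queue [garage]
Visit garage → queue []

workshop → nursery → loft → lobby → hall → closet → patio → attic → foyer → den → library → gallery → terrace → sauna → garage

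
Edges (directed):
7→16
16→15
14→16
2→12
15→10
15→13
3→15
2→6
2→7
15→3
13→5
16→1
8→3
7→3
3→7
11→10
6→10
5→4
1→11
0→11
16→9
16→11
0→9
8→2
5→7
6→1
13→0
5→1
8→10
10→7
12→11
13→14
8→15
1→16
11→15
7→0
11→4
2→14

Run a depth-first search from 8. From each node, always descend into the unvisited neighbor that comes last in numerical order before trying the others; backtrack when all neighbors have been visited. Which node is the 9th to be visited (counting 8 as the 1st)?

Visit 8
8 → 15
15 → 13
13 → 14
14 → 16
16 → 11
11 → 10
10 → 7
7 → 3
7 → 0
0 → 9
11 → 4
16 → 1
13 → 5
8 → 2
2 → 12
2 → 6

Visit order: 8, 15, 13, 14, 16, 11, 10, 7, 3, 0, 9, 4, 1, 5, 2, 12, 6

3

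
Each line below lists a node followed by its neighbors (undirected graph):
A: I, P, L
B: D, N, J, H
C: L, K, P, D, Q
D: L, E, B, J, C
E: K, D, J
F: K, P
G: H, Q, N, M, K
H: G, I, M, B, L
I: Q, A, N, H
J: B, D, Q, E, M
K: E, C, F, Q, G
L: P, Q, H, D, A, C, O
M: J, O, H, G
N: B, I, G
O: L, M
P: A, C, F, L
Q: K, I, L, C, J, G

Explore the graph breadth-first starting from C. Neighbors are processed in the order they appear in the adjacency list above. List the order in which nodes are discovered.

C, L, K, P, D, Q, H, A, O, E, F, G, B, J, I, M, N

Visit C; enqueue L, K, P, D, Q → queue [L, K, P, D, Q]
Visit L; enqueue H, A, O → queue [K, P, D, Q, H, A, O]
Visit K; enqueue E, F, G → queue [P, D, Q, H, A, O, E, F, G]
Visit P → queue [D, Q, H, A, O, E, F, G]
Visit D; enqueue B, J → queue [Q, H, A, O, E, F, G, B, J]
Visit Q; enqueue I → queue [H, A, O, E, F, G, B, J, I]
Visit H; enqueue M → queue [A, O, E, F, G, B, J, I, M]
Visit A → queue [O, E, F, G, B, J, I, M]
Visit O → queue [E, F, G, B, J, I, M]
Visit E → queue [F, G, B, J, I, M]
Visit F → queue [G, B, J, I, M]
Visit G; enqueue N → queue [B, J, I, M, N]
Visit B → queue [J, I, M, N]
Visit J → queue [I, M, N]
Visit I → queue [M, N]
Visit M → queue [N]
Visit N → queue []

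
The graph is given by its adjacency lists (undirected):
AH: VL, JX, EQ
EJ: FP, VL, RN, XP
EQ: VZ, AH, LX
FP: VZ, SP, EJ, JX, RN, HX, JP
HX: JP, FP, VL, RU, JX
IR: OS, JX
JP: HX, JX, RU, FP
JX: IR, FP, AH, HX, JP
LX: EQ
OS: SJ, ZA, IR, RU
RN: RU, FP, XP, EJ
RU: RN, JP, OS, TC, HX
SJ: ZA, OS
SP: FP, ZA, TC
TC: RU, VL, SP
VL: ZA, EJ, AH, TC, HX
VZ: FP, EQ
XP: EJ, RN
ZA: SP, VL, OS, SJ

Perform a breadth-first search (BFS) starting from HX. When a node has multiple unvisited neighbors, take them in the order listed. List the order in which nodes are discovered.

Visit HX; enqueue JP, FP, VL, RU, JX → queue [JP, FP, VL, RU, JX]
Visit JP → queue [FP, VL, RU, JX]
Visit FP; enqueue VZ, SP, EJ, RN → queue [VL, RU, JX, VZ, SP, EJ, RN]
Visit VL; enqueue ZA, AH, TC → queue [RU, JX, VZ, SP, EJ, RN, ZA, AH, TC]
Visit RU; enqueue OS → queue [JX, VZ, SP, EJ, RN, ZA, AH, TC, OS]
Visit JX; enqueue IR → queue [VZ, SP, EJ, RN, ZA, AH, TC, OS, IR]
Visit VZ; enqueue EQ → queue [SP, EJ, RN, ZA, AH, TC, OS, IR, EQ]
Visit SP → queue [EJ, RN, ZA, AH, TC, OS, IR, EQ]
Visit EJ; enqueue XP → queue [RN, ZA, AH, TC, OS, IR, EQ, XP]
Visit RN → queue [ZA, AH, TC, OS, IR, EQ, XP]
Visit ZA; enqueue SJ → queue [AH, TC, OS, IR, EQ, XP, SJ]
Visit AH → queue [TC, OS, IR, EQ, XP, SJ]
Visit TC → queue [OS, IR, EQ, XP, SJ]
Visit OS → queue [IR, EQ, XP, SJ]
Visit IR → queue [EQ, XP, SJ]
Visit EQ; enqueue LX → queue [XP, SJ, LX]
Visit XP → queue [SJ, LX]
Visit SJ → queue [LX]
Visit LX → queue []

HX -> JP -> FP -> VL -> RU -> JX -> VZ -> SP -> EJ -> RN -> ZA -> AH -> TC -> OS -> IR -> EQ -> XP -> SJ -> LX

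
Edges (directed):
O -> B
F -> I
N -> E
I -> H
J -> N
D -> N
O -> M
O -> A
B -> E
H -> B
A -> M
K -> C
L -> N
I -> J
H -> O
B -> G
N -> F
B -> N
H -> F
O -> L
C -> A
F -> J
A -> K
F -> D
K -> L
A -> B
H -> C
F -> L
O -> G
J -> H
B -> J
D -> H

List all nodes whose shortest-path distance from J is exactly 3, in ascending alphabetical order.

Level 0: J
Level 1: H, N
Level 2: B, C, E, F, O
Level 3: A, D, G, I, L, M
Level 4: K

A, D, G, I, L, M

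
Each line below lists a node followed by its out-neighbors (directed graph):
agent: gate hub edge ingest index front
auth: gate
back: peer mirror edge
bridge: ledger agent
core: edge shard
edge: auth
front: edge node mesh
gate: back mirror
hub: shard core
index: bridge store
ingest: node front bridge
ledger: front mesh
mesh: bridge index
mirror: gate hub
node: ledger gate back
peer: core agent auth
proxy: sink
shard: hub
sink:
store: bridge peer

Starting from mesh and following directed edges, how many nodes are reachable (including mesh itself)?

18

BFS from mesh visits: mesh, index, bridge, store, ledger, agent, peer, front, ingest, hub, gate, edge, core, auth, node, shard, mirror, back
Reachable nodes: 18 of 20 total.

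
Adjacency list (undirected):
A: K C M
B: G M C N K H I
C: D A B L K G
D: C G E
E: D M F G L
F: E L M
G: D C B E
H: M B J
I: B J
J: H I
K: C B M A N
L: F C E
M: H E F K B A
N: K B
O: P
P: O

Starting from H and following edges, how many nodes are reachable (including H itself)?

14

BFS from H visits: H, B, J, M, C, G, I, K, N, A, E, F, D, L
Reachable nodes: 14 of 16 total.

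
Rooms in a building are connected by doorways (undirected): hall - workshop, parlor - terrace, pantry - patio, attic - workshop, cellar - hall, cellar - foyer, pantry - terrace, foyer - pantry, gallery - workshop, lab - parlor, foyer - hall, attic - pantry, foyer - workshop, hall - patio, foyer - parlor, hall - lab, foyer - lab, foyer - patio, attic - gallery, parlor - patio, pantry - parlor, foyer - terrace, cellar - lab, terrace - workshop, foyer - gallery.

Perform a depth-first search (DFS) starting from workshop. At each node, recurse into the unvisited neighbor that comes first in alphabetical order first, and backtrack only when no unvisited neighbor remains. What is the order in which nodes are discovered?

workshop -> attic -> gallery -> foyer -> cellar -> hall -> lab -> parlor -> pantry -> patio -> terrace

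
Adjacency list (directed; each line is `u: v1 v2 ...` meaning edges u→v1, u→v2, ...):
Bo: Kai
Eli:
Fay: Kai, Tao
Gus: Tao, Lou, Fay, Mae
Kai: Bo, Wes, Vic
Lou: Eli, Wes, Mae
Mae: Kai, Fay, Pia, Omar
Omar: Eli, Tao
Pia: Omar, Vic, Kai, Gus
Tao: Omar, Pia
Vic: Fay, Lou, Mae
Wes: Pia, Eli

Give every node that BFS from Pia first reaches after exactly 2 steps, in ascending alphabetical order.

Bo, Eli, Fay, Lou, Mae, Tao, Wes

Level 0: Pia
Level 1: Gus, Kai, Omar, Vic
Level 2: Bo, Eli, Fay, Lou, Mae, Tao, Wes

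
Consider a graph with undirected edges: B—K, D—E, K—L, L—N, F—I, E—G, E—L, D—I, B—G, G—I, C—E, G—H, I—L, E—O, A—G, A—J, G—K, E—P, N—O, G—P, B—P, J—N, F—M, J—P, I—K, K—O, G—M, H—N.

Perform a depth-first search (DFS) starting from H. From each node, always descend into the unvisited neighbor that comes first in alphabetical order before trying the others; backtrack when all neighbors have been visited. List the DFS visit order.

H → G → A → J → N → L → E → C → D → I → F → M → K → B → P → O

Visit H
H → G
G → A
A → J
J → N
N → L
L → E
E → C
E → D
D → I
I → F
F → M
I → K
K → B
B → P
K → O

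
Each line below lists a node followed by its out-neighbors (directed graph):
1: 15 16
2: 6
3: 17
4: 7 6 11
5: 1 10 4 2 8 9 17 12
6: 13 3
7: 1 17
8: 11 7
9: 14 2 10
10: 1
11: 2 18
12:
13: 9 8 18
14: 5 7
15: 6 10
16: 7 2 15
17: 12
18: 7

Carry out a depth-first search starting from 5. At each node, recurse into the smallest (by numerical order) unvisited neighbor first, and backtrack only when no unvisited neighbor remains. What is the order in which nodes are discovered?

5 -> 1 -> 15 -> 6 -> 3 -> 17 -> 12 -> 13 -> 8 -> 7 -> 11 -> 2 -> 18 -> 9 -> 10 -> 14 -> 16 -> 4

Visit 5
5 → 1
1 → 15
15 → 6
6 → 3
3 → 17
17 → 12
6 → 13
13 → 8
8 → 7
8 → 11
11 → 2
11 → 18
13 → 9
9 → 10
9 → 14
1 → 16
5 → 4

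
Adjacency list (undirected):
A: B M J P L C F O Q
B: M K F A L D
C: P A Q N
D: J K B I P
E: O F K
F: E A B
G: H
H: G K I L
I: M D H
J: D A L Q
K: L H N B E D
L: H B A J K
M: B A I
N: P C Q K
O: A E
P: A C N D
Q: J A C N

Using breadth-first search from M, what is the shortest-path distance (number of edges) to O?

Level 0: M
Level 1: A, B, I
Level 2: C, D, F, H, J, K, L, O, P, Q
Level 3: E, G, N
O first appears at level 2.

2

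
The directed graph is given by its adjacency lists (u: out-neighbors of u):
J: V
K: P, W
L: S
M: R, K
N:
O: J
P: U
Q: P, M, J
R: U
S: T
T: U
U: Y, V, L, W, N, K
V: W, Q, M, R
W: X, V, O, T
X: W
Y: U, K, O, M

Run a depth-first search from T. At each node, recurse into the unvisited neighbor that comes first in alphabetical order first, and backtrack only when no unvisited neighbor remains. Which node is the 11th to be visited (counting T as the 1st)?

Q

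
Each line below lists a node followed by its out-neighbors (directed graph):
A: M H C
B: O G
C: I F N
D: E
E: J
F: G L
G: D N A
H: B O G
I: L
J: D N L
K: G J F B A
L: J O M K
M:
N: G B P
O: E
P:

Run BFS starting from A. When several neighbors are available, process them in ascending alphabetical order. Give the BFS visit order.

Visit A; enqueue C, H, M → queue [C, H, M]
Visit C; enqueue F, I, N → queue [H, M, F, I, N]
Visit H; enqueue B, G, O → queue [M, F, I, N, B, G, O]
Visit M → queue [F, I, N, B, G, O]
Visit F; enqueue L → queue [I, N, B, G, O, L]
Visit I → queue [N, B, G, O, L]
Visit N; enqueue P → queue [B, G, O, L, P]
Visit B → queue [G, O, L, P]
Visit G; enqueue D → queue [O, L, P, D]
Visit O; enqueue E → queue [L, P, D, E]
Visit L; enqueue J, K → queue [P, D, E, J, K]
Visit P → queue [D, E, J, K]
Visit D → queue [E, J, K]
Visit E → queue [J, K]
Visit J → queue [K]
Visit K → queue []

A, C, H, M, F, I, N, B, G, O, L, P, D, E, J, K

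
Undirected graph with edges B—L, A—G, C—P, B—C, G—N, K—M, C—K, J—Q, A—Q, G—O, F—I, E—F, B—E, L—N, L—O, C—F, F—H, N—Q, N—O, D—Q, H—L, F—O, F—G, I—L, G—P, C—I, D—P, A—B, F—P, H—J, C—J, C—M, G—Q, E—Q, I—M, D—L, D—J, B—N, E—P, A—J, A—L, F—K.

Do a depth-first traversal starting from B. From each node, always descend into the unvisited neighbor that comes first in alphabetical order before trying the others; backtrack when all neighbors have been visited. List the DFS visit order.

Visit B
B → A
A → G
G → F
F → C
C → I
I → L
L → D
D → J
J → H
J → Q
Q → E
E → P
Q → N
N → O
I → M
M → K

B → A → G → F → C → I → L → D → J → H → Q → E → P → N → O → M → K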